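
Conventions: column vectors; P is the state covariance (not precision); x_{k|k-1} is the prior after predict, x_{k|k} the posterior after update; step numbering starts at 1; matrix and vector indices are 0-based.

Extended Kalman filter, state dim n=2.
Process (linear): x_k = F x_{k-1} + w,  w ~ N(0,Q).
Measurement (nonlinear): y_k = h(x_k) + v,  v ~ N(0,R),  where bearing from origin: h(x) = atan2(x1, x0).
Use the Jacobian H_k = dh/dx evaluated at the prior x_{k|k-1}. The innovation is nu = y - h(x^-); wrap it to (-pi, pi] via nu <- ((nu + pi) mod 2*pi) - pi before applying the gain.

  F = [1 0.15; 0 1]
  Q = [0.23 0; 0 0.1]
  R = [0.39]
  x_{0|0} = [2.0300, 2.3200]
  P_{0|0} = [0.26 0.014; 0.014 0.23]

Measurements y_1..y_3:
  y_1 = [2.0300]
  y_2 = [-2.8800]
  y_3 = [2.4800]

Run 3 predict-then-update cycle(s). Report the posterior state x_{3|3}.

x_post = [1.4738, 3.0282]

step 1: x^-=[2.3780, 2.3200]  P^-=[0.4994 0.0485; 0.0485 0.3300]  H_jac=[-0.2102 0.2155]  S=[0.4230]  K=[-0.2235; 0.1440]  nu=[1.2569]  x^+=[2.0971, 2.5010]  P^+=[0.4783 0.0621; 0.0621 0.3212]
step 2: x^-=[2.4723, 2.5010]  P^-=[0.7341 0.1103; 0.1103 0.4212]  H_jac=[-0.2022 0.1999]  S=[0.4279]  K=[-0.2954; 0.1447]  nu=[2.6120]  x^+=[1.7007, 2.8788]  P^+=[0.6968 0.1286; 0.1286 0.4123]
step 3: x^-=[2.1325, 2.8788]  P^-=[0.9746 0.1904; 0.1904 0.5123]  H_jac=[-0.2243 0.1661]  S=[0.4390]  K=[-0.4259; 0.0966]  nu=[1.5468]  x^+=[1.4738, 3.0282]  P^+=[0.8950 0.2085; 0.2085 0.5082]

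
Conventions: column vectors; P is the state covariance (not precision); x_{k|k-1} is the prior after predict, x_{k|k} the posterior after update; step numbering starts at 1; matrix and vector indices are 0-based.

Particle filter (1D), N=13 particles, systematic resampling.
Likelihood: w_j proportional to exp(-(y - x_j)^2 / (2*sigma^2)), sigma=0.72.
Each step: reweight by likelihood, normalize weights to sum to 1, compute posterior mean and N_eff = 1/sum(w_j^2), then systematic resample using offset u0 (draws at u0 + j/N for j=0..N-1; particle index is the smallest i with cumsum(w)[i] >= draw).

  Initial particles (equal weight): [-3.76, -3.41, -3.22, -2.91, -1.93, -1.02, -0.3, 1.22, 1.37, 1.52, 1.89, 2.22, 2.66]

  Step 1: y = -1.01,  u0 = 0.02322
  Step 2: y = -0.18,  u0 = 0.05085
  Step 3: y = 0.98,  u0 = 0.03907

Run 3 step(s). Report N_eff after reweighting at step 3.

N_eff = 8.2102

step 1: w=[0.0003, 0.0018, 0.0043, 0.0145, 0.2089, 0.4725, 0.2906, 0.0039, 0.0020, 0.0010, 0.0001, 0.0000, 0.0000]  mean=-1.0264  Neff=2.8440  idx=[4, 4, 4, 5, 5, 5, 5, 5, 5, 6, 6, 6, 6]
step 2: w=[0.0073, 0.0073, 0.0073, 0.0709, 0.0709, 0.0709, 0.0709, 0.0709, 0.0709, 0.1381, 0.1381, 0.1381, 0.1381]  mean=-0.6421  Neff=9.3748  idx=[3, 4, 5, 6, 7, 8, 9, 10, 10, 11, 11, 12, 12]
step 3: w=[0.0135, 0.0135, 0.0135, 0.0135, 0.0135, 0.0135, 0.1313, 0.1313, 0.1313, 0.1313, 0.1313, 0.1313, 0.1313]  mean=-0.3582  Neff=8.2102  idx=[2, 6, 6, 7, 8, 8, 9, 9, 10, 10, 11, 12, 12]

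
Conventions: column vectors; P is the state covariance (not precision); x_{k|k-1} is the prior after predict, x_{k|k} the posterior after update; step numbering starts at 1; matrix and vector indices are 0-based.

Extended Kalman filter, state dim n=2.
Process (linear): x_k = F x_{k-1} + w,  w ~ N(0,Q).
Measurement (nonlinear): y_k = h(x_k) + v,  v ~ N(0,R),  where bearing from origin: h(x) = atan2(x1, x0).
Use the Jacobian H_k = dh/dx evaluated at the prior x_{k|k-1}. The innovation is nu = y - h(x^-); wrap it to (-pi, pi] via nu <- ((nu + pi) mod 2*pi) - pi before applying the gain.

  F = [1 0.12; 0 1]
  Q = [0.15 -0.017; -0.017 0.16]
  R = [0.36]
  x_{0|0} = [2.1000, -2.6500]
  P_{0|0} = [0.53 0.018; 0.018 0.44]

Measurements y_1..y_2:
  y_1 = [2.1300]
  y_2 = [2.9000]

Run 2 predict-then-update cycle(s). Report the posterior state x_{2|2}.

step 1: x^-=[1.7820, -2.6500]  P^-=[0.6907 0.0538; 0.0538 0.6000]  H_jac=[0.2599 0.1747]  S=[0.4298]  K=[0.4394; 0.2764]  nu=[3.1088]  x^+=[3.1480, -1.7906]  P^+=[0.6077 0.0016; 0.0016 0.5672]
step 2: x^-=[2.9331, -1.7906]  P^-=[0.7662 0.0526; 0.0526 0.7272]  H_jac=[0.1516 0.2484]  S=[0.4264]  K=[0.3031; 0.4422]  nu=[-2.8351]  x^+=[2.0738, -3.0444]  P^+=[0.7270 -0.0045; -0.0045 0.6438]

x_post = [2.0738, -3.0444]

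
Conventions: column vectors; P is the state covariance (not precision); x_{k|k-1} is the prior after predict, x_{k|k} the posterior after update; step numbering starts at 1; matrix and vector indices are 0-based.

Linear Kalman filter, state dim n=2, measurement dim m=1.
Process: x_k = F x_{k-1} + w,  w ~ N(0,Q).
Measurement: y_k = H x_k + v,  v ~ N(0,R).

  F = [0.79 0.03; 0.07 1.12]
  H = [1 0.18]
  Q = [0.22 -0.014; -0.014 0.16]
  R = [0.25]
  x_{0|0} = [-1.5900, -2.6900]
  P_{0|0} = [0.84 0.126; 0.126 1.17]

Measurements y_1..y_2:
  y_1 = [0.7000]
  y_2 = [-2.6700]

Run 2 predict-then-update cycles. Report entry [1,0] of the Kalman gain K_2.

K[1,0] = 0.4203

step 1: x^-=[-1.3368, -3.1241]  P^-=[0.7513 0.1835; 0.1835 1.6515]  S=[1.1208]  K=[0.6997; 0.4290]  nu=[2.5991]  x^+=[0.4819, -2.0092]  P^+=[0.2025 -0.1529; -0.1529 1.4453]
step 2: x^-=[0.3204, -2.2166]  P^-=[0.3404 -0.0899; -0.0899 1.9500]  S=[0.6212]  K=[0.5219; 0.4203]  nu=[-2.5915]  x^+=[-1.0321, -3.3059]  P^+=[0.1712 -0.2262; -0.2262 1.8402]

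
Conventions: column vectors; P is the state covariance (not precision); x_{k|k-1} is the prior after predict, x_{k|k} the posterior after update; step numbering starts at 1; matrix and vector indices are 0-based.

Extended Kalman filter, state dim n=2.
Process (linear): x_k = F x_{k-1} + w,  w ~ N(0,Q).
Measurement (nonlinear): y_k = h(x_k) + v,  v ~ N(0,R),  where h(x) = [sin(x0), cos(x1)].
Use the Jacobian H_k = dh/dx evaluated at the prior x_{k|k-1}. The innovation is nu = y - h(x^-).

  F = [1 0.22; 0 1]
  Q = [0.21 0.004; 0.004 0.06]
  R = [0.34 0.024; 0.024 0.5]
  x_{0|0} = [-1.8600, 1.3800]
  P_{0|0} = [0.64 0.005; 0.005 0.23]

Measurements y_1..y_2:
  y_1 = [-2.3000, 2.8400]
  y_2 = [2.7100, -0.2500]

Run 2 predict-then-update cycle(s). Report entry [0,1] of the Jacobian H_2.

step 1: x^-=[-1.5564, 1.3800]  P^-=[0.8633 0.0596; 0.0596 0.2900]  H_jac=[0.0144 0.0000; 0.0000 -0.9819]  S=[0.3402 0.0232; 0.0232 0.7796]  K=[0.0417 -0.0763; 0.0274 -0.3661]  nu=[-1.3001, 2.6504]  x^+=[-1.8129, 0.3741]  P^+=[0.8583 0.0378; 0.0378 0.1857]
step 2: x^-=[-1.7306, 0.3741]  P^-=[1.0940 0.0827; 0.0827 0.2457]  H_jac=[-0.1591 0.0000; 0.0000 -0.3655]  S=[0.3677 0.0288; 0.0288 0.5328]  K=[-0.4709 -0.0313; -0.0227 -0.1673]  nu=[3.6973, -1.1808]  x^+=[-3.4348, 0.4879]  P^+=[1.0111 0.0737; 0.0737 0.2304]

H_jac[0,1] = 0.0000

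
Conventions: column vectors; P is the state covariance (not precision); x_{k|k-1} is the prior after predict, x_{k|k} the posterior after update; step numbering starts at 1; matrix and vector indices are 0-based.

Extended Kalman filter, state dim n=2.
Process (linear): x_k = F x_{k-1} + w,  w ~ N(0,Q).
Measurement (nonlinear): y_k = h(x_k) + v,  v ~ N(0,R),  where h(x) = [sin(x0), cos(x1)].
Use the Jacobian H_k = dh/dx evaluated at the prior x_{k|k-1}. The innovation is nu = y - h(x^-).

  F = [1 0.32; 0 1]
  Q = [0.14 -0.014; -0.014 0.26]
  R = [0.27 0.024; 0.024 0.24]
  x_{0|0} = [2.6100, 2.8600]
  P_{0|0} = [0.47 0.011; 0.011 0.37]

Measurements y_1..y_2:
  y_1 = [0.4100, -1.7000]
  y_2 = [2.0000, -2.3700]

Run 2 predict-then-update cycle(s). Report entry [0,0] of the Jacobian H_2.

step 1: x^-=[3.5252, 2.8600]  P^-=[0.6549 0.1154; 0.1154 0.6300]  H_jac=[-0.9273 0.0000; 0.0000 -0.2779]  S=[0.8332 0.0537; 0.0537 0.2886]  K=[-0.7305 0.0249; -0.0904 -0.5897]  nu=[0.7843, -0.7394]  x^+=[2.9339, 3.2251]  P^+=[0.2121 0.0416; 0.0416 0.5171]
step 2: x^-=[3.9659, 3.2251]  P^-=[0.4316 0.1931; 0.1931 0.7771]  H_jac=[-0.6791 0.0000; 0.0000 0.0834]  S=[0.4690 0.0131; 0.0131 0.2454]  K=[-0.6277 0.0990; -0.2873 0.2794]  nu=[2.7341, -1.3735]  x^+=[2.1138, 2.0559]  P^+=[0.2461 0.1044; 0.1044 0.7213]

H_jac[0,0] = -0.6791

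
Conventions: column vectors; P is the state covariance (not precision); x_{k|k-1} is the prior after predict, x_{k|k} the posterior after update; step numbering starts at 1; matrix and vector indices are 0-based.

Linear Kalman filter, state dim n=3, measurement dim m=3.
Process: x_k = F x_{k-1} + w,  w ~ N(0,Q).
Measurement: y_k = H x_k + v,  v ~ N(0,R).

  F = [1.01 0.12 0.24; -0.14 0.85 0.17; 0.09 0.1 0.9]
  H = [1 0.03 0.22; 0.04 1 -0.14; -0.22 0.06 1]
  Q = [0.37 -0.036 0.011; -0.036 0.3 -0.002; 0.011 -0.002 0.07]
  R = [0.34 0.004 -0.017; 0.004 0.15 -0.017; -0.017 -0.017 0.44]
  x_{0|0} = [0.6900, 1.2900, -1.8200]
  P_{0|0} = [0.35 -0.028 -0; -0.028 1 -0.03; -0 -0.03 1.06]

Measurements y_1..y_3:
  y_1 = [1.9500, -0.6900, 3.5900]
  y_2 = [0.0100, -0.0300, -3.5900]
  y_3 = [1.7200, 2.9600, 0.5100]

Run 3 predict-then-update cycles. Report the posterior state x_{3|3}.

step 1: x^-=[0.4149, 0.6905, -1.4469]  P^-=[0.7940 0.0295 0.2767; 0.0295 1.0580 0.2156; 0.2767 0.2156 0.9355]  S=[1.3066 0.0784 0.2902; 0.0784 1.1665 0.1354; 0.2902 0.1354 1.3211]  K=[0.6709 -0.0180 -0.0670; 0.0052 0.8683 0.1161; 0.2368 -0.0060 0.6204]  nu=[1.8327, -1.5997, 5.0867]  x^+=[1.3326, -0.0981, 2.1526]  P^+=[0.2272 -0.0066 0.0098; -0.0066 0.1323 0.0269; 0.0098 0.0269 0.2696]
step 2: x^-=[1.8508, 0.0960, 2.0475]  P^-=[0.6239 -0.0418 0.1034; -0.0418 0.4167 0.0671; 0.1034 0.0671 0.2979]  S=[1.0226 -0.0086 0.0111; -0.0086 0.5502 0.0438; 0.0111 0.0438 0.7332]  K=[0.6314 -0.0425 -0.0566; -0.0091 0.7295 0.0948; 0.1633 0.0263 0.3767]  nu=[-2.2941, 0.0866, -5.2361]  x^+=[0.6949, -0.3162, -0.2971]  P^+=[0.2130 -0.0097 0.0125; -0.0097 0.1111 0.0207; 0.0125 0.0207 0.1640]
step 3: x^-=[0.5926, -0.4166, -0.2365]  P^-=[0.6033 -0.0499 0.0804; -0.0499 0.3968 0.0440; 0.0804 0.0440 0.2113]  S=[0.9868 -0.0174 -0.0267; -0.0174 0.5347 0.0321; -0.0267 0.0321 0.6531]  K=[0.6254 -0.0454 -0.0568; -0.0136 0.7213 0.0846; 0.1386 0.0192 0.3052]  nu=[1.1919, 3.3198, 0.9018]  x^+=[1.1362, 2.0382, 0.2677]  P^+=[0.2110 -0.0101 0.0122; -0.0101 0.1094 0.0164; 0.0122 0.0164 0.1333]

x_post = [1.1362, 2.0382, 0.2677]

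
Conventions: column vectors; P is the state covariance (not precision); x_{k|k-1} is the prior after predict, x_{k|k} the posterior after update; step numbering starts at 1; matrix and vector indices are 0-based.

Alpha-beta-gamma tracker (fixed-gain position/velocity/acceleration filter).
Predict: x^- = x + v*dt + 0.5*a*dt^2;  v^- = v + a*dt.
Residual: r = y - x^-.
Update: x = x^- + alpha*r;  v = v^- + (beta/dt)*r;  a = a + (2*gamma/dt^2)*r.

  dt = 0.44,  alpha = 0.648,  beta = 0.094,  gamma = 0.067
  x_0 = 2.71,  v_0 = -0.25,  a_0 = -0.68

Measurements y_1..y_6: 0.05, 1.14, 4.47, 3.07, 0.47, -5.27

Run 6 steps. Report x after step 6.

step 1: x_pred=2.5342  r=-2.4842  x^+=0.9244  v^+=-1.0799  a^+=-2.3994
step 2: x_pred=0.2170  r=0.9230  x^+=0.8151  v^+=-1.9385  a^+=-1.7606
step 3: x_pred=-0.2082  r=4.6782  x^+=2.8233  v^+=-1.7137  a^+=1.4775
step 4: x_pred=2.2123  r=0.8577  x^+=2.7681  v^+=-0.8803  a^+=2.0712
step 5: x_pred=2.5812  r=-2.1112  x^+=1.2131  v^+=-0.4201  a^+=0.6099
step 6: x_pred=1.0874  r=-6.3574  x^+=-3.0322  v^+=-1.5099  a^+=-3.7904

x_post = -3.0322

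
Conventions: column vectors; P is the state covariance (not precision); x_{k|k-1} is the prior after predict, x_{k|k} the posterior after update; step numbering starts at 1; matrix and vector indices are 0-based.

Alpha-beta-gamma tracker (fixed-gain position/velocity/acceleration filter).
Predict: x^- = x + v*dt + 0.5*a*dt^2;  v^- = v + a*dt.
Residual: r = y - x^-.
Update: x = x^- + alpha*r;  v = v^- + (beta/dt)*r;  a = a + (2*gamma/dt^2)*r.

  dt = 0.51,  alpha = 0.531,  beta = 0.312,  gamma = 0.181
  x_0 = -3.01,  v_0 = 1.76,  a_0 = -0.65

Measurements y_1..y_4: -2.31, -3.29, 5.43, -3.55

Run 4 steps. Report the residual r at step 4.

resid = -7.9632

step 1: x_pred=-2.1969  r=-0.1131  x^+=-2.2570  v^+=1.3593  a^+=-0.8074
step 2: x_pred=-1.6687  r=-1.6213  x^+=-2.5296  v^+=-0.0443  a^+=-3.0638
step 3: x_pred=-2.9506  r=8.3806  x^+=1.4995  v^+=3.5202  a^+=8.6001
step 4: x_pred=4.4132  r=-7.9632  x^+=0.1847  v^+=3.0346  a^+=-2.4828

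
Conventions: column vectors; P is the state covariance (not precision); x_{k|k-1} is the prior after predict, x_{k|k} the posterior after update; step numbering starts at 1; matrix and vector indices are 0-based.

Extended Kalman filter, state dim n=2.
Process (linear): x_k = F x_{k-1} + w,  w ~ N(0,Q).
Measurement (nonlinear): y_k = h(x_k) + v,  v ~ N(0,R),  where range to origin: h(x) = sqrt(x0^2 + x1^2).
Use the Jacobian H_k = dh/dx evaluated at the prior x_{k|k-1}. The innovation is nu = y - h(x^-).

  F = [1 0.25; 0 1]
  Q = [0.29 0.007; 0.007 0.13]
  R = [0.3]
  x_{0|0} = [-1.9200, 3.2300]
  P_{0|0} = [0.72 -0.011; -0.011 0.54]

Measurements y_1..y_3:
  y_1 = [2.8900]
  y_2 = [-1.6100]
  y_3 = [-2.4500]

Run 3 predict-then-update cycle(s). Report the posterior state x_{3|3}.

x_post = [1.9545, 0.7332]

step 1: x^-=[-1.1125, 3.2300]  P^-=[1.0382 0.1310; 0.1310 0.6700]  H_jac=[-0.3257 0.9455]  S=[0.9284]  K=[-0.2308; 0.6364]  nu=[-0.5262]  x^+=[-0.9911, 2.8951]  P^+=[0.9888 0.2673; 0.2673 0.2940]
step 2: x^-=[-0.2673, 2.8951]  P^-=[1.4309 0.3478; 0.3478 0.4240]  H_jac=[-0.0919 0.9958]  S=[0.6688]  K=[0.3212; 0.5835]  nu=[-4.5174]  x^+=[-1.7183, 0.2594]  P^+=[1.3618 0.2225; 0.2225 0.1963]
step 3: x^-=[-1.6535, 0.2594]  P^-=[1.7754 0.2786; 0.2786 0.3263]  H_jac=[-0.9879 0.1550]  S=[1.9553]  K=[-0.8749; -0.1149]  nu=[-4.1237]  x^+=[1.9545, 0.7332]  P^+=[0.2786 0.0820; 0.0820 0.3005]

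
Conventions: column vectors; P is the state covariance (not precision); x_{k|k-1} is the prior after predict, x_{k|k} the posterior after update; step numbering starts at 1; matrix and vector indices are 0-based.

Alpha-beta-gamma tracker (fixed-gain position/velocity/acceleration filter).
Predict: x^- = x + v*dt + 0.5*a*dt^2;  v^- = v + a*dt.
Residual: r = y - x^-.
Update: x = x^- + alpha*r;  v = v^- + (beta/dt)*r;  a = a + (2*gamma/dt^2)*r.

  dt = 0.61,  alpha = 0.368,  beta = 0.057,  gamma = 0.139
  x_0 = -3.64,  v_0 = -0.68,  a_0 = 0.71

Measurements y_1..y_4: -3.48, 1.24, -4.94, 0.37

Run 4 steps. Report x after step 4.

x_post = 0.2600

step 1: x_pred=-3.9227  r=0.4427  x^+=-3.7598  v^+=-0.2055  a^+=1.0407
step 2: x_pred=-3.6915  r=4.9315  x^+=-1.8767  v^+=0.8901  a^+=4.7252
step 3: x_pred=-0.4546  r=-4.4854  x^+=-2.1052  v^+=3.3534  a^+=1.3741
step 4: x_pred=0.1960  r=0.1740  x^+=0.2600  v^+=4.2078  a^+=1.5041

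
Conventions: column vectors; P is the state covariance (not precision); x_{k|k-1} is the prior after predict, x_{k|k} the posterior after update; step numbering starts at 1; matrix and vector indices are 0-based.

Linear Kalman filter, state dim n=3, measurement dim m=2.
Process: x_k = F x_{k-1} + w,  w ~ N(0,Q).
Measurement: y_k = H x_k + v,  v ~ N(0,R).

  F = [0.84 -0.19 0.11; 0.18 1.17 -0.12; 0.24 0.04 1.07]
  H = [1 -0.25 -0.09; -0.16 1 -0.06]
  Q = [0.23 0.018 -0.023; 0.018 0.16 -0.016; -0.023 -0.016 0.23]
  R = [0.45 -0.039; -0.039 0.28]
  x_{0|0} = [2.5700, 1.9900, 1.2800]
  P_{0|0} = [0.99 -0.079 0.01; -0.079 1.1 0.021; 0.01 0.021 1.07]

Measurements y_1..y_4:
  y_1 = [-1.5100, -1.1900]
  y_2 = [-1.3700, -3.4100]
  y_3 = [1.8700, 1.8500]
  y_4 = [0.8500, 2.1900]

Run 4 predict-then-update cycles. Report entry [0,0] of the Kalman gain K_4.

K[0,0] = 0.5072

step 1: x^-=[1.9215, 2.6373, 2.0660]  P^-=[1.0074 -0.1635 0.3002; -0.1635 1.6737 -0.0541; 0.3002 -0.0541 1.5192]  S=[1.5996 -0.7901; -0.7901 2.0495]  K=[0.6866 0.0975; 0.0614 0.8546; 0.0791 -0.0638]  nu=[-2.5862, -3.3959]  x^+=[-0.1851, -0.4236, 2.0780]  P^+=[0.3396 0.0667 0.1975; 0.0667 0.2536 0.1002; 0.1975 0.1002 1.4929]
step 2: x^-=[0.1536, -0.7783, 2.1620]  P^-=[0.5079 0.0557 0.3813; 0.0557 0.5311 -0.0046; 0.3813 -0.0046 2.0705]  S=[0.9111 -0.2009; -0.2009 0.8215]  K=[0.5195 0.0681; 0.0593 0.6504; 0.1736 -0.1886]  nu=[-1.5235, -2.4774]  x^+=[-0.8067, -2.4800, 2.3648]  P^+=[0.2724 0.0599 0.2923; 0.0599 0.1958 0.1072; 0.2923 0.1072 2.0007]
step 3: x^-=[0.0537, -3.3306, 2.2375]  P^-=[0.4839 0.0387 0.5143; 0.0387 0.4482 -0.0531; 0.5143 -0.0531 2.6971]  S=[0.8694 -0.1932; -0.1932 0.7542]  K=[0.5001 0.0358; 0.0554 0.6045; 0.2546 -0.3289]  nu=[1.1850, 5.3234]  x^+=[0.8370, -0.0469, 0.7886]  P^+=[0.2724 0.0570 0.3825; 0.0570 0.1829 0.1108; 0.3825 0.1108 2.5268]
step 4: x^-=[0.7987, 0.0012, 1.0428]  P^-=[0.5072 0.0251 0.6591; 0.0251 0.4319 -0.1029; 0.6591 -0.1029 3.3459]  S=[0.8755 -0.2063; -0.2063 0.7539]  K=[0.5072 0.0120; 0.0551 0.5909; 0.3318 -0.4518]  nu=[0.1454, 2.3792]  x^+=[0.9010, 1.4150, 0.0162]  P^+=[0.2843 0.0572 0.4694; 0.0572 0.1795 0.1177; 0.4694 0.1177 3.0338]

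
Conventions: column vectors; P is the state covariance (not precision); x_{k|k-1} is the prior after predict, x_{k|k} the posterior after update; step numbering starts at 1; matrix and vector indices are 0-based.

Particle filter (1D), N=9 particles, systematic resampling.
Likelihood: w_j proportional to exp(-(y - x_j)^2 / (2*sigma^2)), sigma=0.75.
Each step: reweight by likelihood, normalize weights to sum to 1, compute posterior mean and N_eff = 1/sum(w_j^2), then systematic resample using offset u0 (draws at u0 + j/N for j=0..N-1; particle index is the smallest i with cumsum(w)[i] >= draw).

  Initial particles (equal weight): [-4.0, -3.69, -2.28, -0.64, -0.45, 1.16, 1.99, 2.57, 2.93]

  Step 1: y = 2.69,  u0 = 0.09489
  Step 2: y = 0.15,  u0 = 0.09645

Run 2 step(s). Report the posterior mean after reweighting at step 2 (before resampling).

post_mean = 2.1028

step 1: w=[0.0000, 0.0000, 0.0000, 0.0000, 0.0001, 0.0461, 0.2388, 0.3644, 0.3507]  mean=2.4926  Neff=3.1756  idx=[6, 6, 7, 7, 7, 8, 8, 8, 8]
step 2: w=[0.4136, 0.4136, 0.0460, 0.0460, 0.0460, 0.0087, 0.0087, 0.0087, 0.0087]  mean=2.1028  Neff=2.8674  idx=[0, 0, 0, 1, 1, 1, 1, 3, 7]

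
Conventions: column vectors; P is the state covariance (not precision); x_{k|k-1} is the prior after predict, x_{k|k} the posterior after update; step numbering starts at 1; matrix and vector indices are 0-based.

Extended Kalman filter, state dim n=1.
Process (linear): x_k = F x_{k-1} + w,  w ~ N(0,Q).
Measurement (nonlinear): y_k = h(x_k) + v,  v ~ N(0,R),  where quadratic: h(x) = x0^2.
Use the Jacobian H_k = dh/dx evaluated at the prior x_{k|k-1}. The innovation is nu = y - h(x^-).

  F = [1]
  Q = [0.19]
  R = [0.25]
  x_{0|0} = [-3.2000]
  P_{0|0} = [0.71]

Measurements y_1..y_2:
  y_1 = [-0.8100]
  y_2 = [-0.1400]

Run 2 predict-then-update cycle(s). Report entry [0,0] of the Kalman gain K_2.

step 1: x^-=[-3.2000]  P^-=[0.9000]  H_jac=[-6.4000]  S=[37.1140]  K=[-0.1552]  nu=[-11.0500]  x^+=[-1.4851]  P^+=[0.0061]
step 2: x^-=[-1.4851]  P^-=[0.1961]  H_jac=[-2.9701]  S=[1.9796]  K=[-0.2942]  nu=[-2.3454]  x^+=[-0.7951]  P^+=[0.0248]

K[0,0] = -0.2942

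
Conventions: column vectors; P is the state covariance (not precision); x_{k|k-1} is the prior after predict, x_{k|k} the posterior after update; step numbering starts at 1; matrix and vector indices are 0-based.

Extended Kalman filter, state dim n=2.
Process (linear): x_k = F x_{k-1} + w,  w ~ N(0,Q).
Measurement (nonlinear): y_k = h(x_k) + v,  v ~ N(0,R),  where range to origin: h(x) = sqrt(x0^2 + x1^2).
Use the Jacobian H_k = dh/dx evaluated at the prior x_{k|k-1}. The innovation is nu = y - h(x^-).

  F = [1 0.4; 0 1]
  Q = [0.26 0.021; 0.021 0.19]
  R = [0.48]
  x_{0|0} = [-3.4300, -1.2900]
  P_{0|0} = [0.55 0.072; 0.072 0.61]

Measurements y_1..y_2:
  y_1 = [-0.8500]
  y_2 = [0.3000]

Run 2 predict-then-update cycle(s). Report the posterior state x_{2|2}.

x_post = [-0.4297, 0.3224]

step 1: x^-=[-3.9460, -1.2900]  P^-=[0.9652 0.3370; 0.3370 0.8000]  H_jac=[-0.9505 -0.3107]  S=[1.6283]  K=[-0.6277; -0.3494]  nu=[-5.0015]  x^+=[-0.8064, 0.4574]  P^+=[0.3236 -0.0201; -0.0201 0.6012]
step 2: x^-=[-0.6234, 0.4574]  P^-=[0.6637 0.2414; 0.2414 0.7912]  H_jac=[-0.8063 0.5916]  S=[0.9581]  K=[-0.4095; 0.2854]  nu=[-0.4733]  x^+=[-0.4297, 0.3224]  P^+=[0.5030 0.3534; 0.3534 0.7132]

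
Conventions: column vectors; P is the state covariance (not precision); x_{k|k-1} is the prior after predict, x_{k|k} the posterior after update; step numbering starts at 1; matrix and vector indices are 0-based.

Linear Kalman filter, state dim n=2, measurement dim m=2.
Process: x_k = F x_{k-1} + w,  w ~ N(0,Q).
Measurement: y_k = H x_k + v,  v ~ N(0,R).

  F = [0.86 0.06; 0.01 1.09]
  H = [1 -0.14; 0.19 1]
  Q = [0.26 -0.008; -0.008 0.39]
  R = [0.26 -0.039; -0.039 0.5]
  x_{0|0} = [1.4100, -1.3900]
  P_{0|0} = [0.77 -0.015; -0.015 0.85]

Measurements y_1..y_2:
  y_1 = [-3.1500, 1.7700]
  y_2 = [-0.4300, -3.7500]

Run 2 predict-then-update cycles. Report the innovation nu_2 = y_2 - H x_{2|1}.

step 1: x^-=[1.1292, -1.5010]  P^-=[0.8310 0.0401; 0.0401 1.3996]  S=[1.1072 -0.0380; -0.0380 1.9449]  K=[0.7495 0.1165; -0.1160 0.7213]  nu=[-4.4893, 3.0565]  x^+=[-1.8795, 1.2243]  P^+=[0.1893 -0.0070; -0.0070 0.3665]
step 2: x^-=[-1.5429, 1.3157]  P^-=[0.4006 0.0111; 0.0111 0.8253]  S=[0.6737 -0.0677; -0.0677 1.3440]  K=[0.6019 0.0952; -0.0937 0.6109]  nu=[1.2971, -4.7725]  x^+=[-1.2163, -1.7216]  P^+=[0.1521 -0.0048; -0.0048 0.3100]

innov = [1.2971, -4.7725]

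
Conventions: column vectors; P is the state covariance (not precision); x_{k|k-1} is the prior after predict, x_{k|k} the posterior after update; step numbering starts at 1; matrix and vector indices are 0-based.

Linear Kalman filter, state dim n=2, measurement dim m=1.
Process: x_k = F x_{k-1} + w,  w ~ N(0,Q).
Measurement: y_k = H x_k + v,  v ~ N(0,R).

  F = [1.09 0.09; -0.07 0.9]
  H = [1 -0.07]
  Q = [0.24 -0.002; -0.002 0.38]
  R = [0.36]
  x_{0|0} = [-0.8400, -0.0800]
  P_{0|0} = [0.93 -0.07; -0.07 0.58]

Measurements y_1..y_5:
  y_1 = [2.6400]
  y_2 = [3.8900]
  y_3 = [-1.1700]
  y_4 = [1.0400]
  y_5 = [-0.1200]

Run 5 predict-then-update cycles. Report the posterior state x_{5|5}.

x_post = [0.2322, -0.9220]

step 1: x^-=[-0.9228, -0.0132]  P^-=[1.3359 -0.0942; -0.0942 0.8632]  S=[1.7133]  K=[0.7836; -0.0903]  nu=[3.5619]  x^+=[1.8682, -0.3347]  P^+=[0.2840 0.0270; 0.0270 0.8492]
step 2: x^-=[2.0062, -0.4320]  P^-=[0.5896 0.0714; 0.0714 1.0659]  S=[0.9448]  K=[0.6187; -0.0034]  nu=[1.8536]  x^+=[3.1530, -0.4383]  P^+=[0.2279 0.0734; 0.0734 1.0659]
step 3: x^-=[3.3974, -0.6152]  P^-=[0.5338 0.1385; 0.1385 1.2352]  S=[0.8804]  K=[0.5952; 0.0591]  nu=[-4.6104]  x^+=[0.6530, -0.8875]  P^+=[0.2218 0.1075; 0.1075 1.2321]
step 4: x^-=[0.6319, -0.8445]  P^-=[0.5346 0.1857; 0.1857 1.3656]  S=[0.8753]  K=[0.5959; 0.1029]  nu=[0.3490]  x^+=[0.8399, -0.8086]  P^+=[0.2238 0.1320; 0.1320 1.3563]
step 5: x^-=[0.8427, -0.7865]  P^-=[0.5427 0.2194; 0.2194 1.4631]  S=[0.8792]  K=[0.5999; 0.1331]  nu=[-1.0177]  x^+=[0.2322, -0.9220]  P^+=[0.2264 0.1492; 0.1492 1.4475]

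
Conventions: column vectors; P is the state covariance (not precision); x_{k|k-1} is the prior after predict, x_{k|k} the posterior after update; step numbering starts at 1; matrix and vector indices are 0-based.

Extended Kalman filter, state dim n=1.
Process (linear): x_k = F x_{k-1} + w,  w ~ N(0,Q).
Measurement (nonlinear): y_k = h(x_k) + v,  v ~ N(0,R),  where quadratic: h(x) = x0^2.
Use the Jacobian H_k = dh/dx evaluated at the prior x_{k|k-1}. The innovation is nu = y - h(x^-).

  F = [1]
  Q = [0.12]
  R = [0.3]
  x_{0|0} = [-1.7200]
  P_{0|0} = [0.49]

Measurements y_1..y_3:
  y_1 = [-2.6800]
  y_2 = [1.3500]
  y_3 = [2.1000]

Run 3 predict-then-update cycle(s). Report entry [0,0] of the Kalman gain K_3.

K[0,0] = -0.4113

step 1: x^-=[-1.7200]  P^-=[0.6100]  H_jac=[-3.4400]  S=[7.5185]  K=[-0.2791]  nu=[-5.6384]  x^+=[-0.1463]  P^+=[0.0243]
step 2: x^-=[-0.1463]  P^-=[0.1443]  H_jac=[-0.2927]  S=[0.3124]  K=[-0.1352]  nu=[1.3286]  x^+=[-0.3260]  P^+=[0.1386]
step 3: x^-=[-0.3260]  P^-=[0.2586]  H_jac=[-0.6520]  S=[0.4099]  K=[-0.4113]  nu=[1.9937]  x^+=[-1.1461]  P^+=[0.1893]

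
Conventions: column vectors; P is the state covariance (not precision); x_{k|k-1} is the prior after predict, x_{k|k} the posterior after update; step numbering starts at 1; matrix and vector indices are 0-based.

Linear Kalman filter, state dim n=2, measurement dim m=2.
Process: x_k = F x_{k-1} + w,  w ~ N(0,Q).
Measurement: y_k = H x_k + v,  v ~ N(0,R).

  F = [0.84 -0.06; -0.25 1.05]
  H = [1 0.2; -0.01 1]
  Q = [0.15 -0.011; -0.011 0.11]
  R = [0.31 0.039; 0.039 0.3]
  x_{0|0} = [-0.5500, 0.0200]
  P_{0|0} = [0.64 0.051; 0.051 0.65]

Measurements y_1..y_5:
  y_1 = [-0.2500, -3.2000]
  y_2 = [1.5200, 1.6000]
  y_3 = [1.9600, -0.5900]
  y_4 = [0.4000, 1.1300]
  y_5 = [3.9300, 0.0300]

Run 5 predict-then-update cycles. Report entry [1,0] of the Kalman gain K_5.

K[1,0] = -0.0441

step 1: x^-=[-0.4632, 0.1585]  P^-=[0.5988 -0.1406; -0.1406 0.8399]  S=[0.8861 0.0607; 0.0607 1.1427]  K=[0.6552 -0.1631; -0.0196 0.7372]  nu=[0.1815, -3.3631]  x^+=[0.2041, -2.3244]  P^+=[0.2010 -0.0214; -0.0214 0.2202]
step 2: x^-=[0.3109, -2.4917]  P^-=[0.2948 -0.0862; -0.0862 0.3765]  S=[0.5853 0.0253; 0.0253 0.6783]  K=[0.4806 -0.1494; -0.0428 0.5580]  nu=[1.7074, 4.0948]  x^+=[0.5197, -0.2799]  P^+=[0.1481 -0.0246; -0.0246 0.1655]
step 3: x^-=[0.4533, -0.4238]  P^-=[0.2576 -0.0746; -0.0746 0.3146]  S=[0.5503 0.0249; 0.0249 0.6161]  K=[0.4474 -0.1433; -0.0444 0.5136]  nu=[1.5914, -0.1617]  x^+=[1.1885, -0.5776]  P^+=[0.1379 -0.0242; -0.0242 0.1521]
step 4: x^-=[1.0330, -0.9036]  P^-=[0.2503 -0.0712; -0.0712 0.2990]  S=[0.5438 0.0252; 0.0252 0.6005]  K=[0.4407 -0.1413; -0.0442 0.5010]  nu=[-0.4523, 2.0439]  x^+=[0.5449, 0.1405]  P^+=[0.1359 -0.0238; -0.0238 0.1483]
step 5: x^-=[0.4493, 0.0113]  P^-=[0.2488 -0.0703; -0.0703 0.2946]  S=[0.5425 0.0253; 0.0253 0.5960]  K=[0.4393 -0.1407; -0.0441 0.4973]  nu=[3.4785, 0.0232]  x^+=[1.9741, -0.1307]  P^+=[0.1354 -0.0237; -0.0237 0.1472]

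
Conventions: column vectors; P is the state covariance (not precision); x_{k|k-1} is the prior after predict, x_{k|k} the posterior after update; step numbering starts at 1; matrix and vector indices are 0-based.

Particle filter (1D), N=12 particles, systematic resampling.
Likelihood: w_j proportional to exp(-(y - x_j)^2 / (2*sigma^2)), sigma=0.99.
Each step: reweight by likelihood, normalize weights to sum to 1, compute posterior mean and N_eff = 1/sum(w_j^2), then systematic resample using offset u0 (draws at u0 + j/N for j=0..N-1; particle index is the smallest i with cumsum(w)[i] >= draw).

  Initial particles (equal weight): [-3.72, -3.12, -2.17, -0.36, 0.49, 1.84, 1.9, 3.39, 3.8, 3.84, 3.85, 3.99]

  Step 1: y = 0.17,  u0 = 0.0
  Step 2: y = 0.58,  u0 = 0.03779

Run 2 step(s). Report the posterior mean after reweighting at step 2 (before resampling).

post_mean = 0.3724

step 1: w=[0.0002, 0.0017, 0.0261, 0.3690, 0.4042, 0.1026, 0.0925, 0.0021, 0.0005, 0.0004, 0.0004, 0.0002]  mean=0.3808  Neff=3.1323  idx=[0, 3, 3, 3, 3, 4, 4, 4, 4, 4, 5, 6]
step 2: w=[0.0000, 0.0760, 0.0760, 0.0760, 0.0760, 0.1188, 0.1188, 0.1188, 0.1188, 0.1188, 0.0531, 0.0490]  mean=0.3724  Neff=10.1145  idx=[1, 2, 3, 4, 5, 6, 6, 7, 8, 9, 9, 11]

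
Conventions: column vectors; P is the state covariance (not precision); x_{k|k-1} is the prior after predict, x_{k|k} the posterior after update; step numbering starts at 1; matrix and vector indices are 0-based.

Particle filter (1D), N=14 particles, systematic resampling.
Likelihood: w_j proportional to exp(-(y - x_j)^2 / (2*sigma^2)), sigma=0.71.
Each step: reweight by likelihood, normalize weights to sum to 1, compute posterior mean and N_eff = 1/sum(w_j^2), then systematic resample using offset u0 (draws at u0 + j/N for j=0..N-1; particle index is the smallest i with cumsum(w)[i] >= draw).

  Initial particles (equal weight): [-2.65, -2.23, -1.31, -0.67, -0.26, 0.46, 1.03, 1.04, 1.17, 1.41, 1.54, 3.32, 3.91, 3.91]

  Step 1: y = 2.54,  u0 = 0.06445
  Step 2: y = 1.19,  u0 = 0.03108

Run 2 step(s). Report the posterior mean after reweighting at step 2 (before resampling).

step 1: w=[0.0000, 0.0000, 0.0000, 0.0000, 0.0002, 0.0072, 0.0551, 0.0568, 0.0822, 0.1490, 0.1961, 0.2891, 0.0822, 0.0822]  mean=2.3296  Neff=5.8547  idx=[7, 8, 9, 9, 9, 10, 10, 11, 11, 11, 11, 12, 13, 13]
step 2: w=[0.1470, 0.1502, 0.1432, 0.1432, 0.1432, 0.1331, 0.1331, 0.0017, 0.0017, 0.0017, 0.0017, 0.0001, 0.0001, 0.0001]  mean=1.3677  Neff=7.0852  idx=[0, 0, 1, 1, 2, 2, 3, 3, 4, 4, 5, 5, 6, 6]

post_mean = 1.3677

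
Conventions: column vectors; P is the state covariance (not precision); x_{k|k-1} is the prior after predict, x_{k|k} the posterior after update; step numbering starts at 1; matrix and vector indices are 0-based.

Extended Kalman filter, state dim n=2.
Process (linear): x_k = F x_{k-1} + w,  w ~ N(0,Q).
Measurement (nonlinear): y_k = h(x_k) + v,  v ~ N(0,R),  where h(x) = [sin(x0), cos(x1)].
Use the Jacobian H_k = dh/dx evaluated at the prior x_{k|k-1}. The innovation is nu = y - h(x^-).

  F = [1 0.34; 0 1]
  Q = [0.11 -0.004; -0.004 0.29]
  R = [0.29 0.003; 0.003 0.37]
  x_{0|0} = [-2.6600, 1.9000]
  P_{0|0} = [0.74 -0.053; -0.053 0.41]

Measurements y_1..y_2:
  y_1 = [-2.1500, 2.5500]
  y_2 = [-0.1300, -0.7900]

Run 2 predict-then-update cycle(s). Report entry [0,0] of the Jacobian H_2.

step 1: x^-=[-2.0140, 1.9000]  P^-=[0.8614 0.0824; 0.0824 0.7000]  H_jac=[-0.4288 0.0000; 0.0000 -0.9463]  S=[0.4484 0.0364; 0.0364 0.9968]  K=[-0.8198 -0.0483; -0.0249 -0.6636]  nu=[-1.2466, 2.8733]  x^+=[-1.1306, 0.0243]  P^+=[0.5548 0.0215; 0.0215 0.2595]
step 2: x^-=[-1.1224, 0.0243]  P^-=[0.7094 0.1057; 0.1057 0.5495]  H_jac=[0.4336 0.0000; 0.0000 -0.0243]  S=[0.4233 0.0019; 0.0019 0.3703]  K=[0.7265 -0.0106; 0.1084 -0.0366]  nu=[0.7711, -1.7897]  x^+=[-0.5431, 0.1734]  P^+=[0.4859 0.0723; 0.0723 0.5441]

H_jac[0,0] = 0.4336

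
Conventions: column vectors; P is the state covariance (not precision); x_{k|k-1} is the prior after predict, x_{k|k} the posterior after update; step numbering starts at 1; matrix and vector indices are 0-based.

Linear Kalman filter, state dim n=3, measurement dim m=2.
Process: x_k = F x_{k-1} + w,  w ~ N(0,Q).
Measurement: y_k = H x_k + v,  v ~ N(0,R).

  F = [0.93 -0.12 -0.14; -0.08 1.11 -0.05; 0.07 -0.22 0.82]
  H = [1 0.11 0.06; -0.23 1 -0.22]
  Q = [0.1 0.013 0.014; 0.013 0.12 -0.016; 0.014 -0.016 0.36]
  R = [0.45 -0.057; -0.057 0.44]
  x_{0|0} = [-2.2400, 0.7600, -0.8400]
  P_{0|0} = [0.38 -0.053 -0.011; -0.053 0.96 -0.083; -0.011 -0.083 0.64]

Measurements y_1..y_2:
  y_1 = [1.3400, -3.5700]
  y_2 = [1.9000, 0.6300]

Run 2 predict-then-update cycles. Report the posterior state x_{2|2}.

step 1: x^-=[-2.0568, 1.0648, -1.0128]  P^-=[0.4669 -0.1811 -0.0008; -0.1811 1.3254 -0.3596; -0.0008 -0.3596 0.8690]  S=[0.8914 -0.2193; -0.2193 2.0736]  K=[0.4797 -0.0883; 0.1106 0.7091; -0.0534 -0.2712]  nu=[3.3404, -5.3307]  x^+=[0.0164, -2.3457, 0.2541]  P^+=[0.2271 -0.0261 -0.0551; -0.0261 0.3062 0.0295; -0.0551 0.0295 0.7203]
step 2: x^-=[0.2611, -2.6177, 0.7256]  P^-=[0.3361 -0.0693 -0.0837; -0.0693 0.5014 -0.0930; -0.0837 -0.0930 0.8441]  S=[0.7687 -0.1416; -0.1416 1.0644]  K=[0.4086 -0.0661; 0.0691 0.5145; -0.1038 -0.2576]  nu=[1.8833, 3.4674]  x^+=[0.8016, -0.7036, -0.3631]  P^+=[0.1955 -0.0257 -0.0832; -0.0257 0.2261 0.0435; -0.0832 0.0435 0.7728]

x_post = [0.8016, -0.7036, -0.3631]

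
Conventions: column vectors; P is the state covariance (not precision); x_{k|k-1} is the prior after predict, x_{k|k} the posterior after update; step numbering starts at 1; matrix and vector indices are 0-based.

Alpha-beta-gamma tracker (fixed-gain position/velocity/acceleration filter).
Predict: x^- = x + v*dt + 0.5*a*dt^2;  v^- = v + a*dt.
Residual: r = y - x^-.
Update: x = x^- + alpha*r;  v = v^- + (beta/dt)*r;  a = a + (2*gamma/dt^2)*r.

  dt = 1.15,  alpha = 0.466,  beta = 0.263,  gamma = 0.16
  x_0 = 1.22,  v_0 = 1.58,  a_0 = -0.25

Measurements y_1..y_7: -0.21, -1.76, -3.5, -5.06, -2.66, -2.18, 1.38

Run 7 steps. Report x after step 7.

step 1: x_pred=2.8717  r=-3.0817  x^+=1.4356  v^+=0.5877  a^+=-0.9957
step 2: x_pred=1.4531  r=-3.2131  x^+=-0.0442  v^+=-1.2921  a^+=-1.7731
step 3: x_pred=-2.7026  r=-0.7974  x^+=-3.0742  v^+=-3.5136  a^+=-1.9661
step 4: x_pred=-8.4149  r=3.3549  x^+=-6.8515  v^+=-5.0073  a^+=-1.1543
step 5: x_pred=-13.3732  r=10.7132  x^+=-8.3809  v^+=-3.8847  a^+=1.4379
step 6: x_pred=-11.8974  r=9.7174  x^+=-7.3691  v^+=-0.0088  a^+=3.7892
step 7: x_pred=-4.8736  r=6.2536  x^+=-1.9594  v^+=5.7790  a^+=5.3024

x_post = -1.9594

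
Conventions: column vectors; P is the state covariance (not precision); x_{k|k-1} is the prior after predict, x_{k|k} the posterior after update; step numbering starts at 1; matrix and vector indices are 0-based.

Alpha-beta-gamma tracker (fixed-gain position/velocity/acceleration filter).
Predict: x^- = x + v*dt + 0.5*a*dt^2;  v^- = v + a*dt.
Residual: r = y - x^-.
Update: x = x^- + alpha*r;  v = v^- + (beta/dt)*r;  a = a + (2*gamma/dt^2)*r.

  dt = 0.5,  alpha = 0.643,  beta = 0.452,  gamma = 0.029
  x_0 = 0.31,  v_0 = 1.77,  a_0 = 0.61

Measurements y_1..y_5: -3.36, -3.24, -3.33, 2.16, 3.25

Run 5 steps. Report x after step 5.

step 1: x_pred=1.2712  r=-4.6312  x^+=-1.7066  v^+=-2.1117  a^+=-0.4644
step 2: x_pred=-2.8205  r=-0.4195  x^+=-3.0902  v^+=-2.7231  a^+=-0.5618
step 3: x_pred=-4.5220  r=1.1920  x^+=-3.7555  v^+=-1.9264  a^+=-0.2852
step 4: x_pred=-4.7544  r=6.9144  x^+=-0.3084  v^+=4.1816  a^+=1.3189
step 5: x_pred=1.9472  r=1.3028  x^+=2.7849  v^+=6.0188  a^+=1.6212

x_post = 2.7849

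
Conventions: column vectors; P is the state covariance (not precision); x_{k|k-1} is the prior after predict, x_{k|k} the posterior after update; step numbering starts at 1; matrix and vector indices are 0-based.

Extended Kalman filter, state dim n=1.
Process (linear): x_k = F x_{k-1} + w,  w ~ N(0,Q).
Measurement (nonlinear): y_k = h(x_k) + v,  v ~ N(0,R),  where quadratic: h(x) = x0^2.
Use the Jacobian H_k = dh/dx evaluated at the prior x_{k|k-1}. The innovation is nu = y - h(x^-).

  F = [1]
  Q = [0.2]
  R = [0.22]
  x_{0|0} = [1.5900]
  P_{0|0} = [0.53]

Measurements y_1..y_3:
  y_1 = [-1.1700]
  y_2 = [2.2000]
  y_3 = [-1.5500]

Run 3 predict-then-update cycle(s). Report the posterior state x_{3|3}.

x_post = [0.2889]

step 1: x^-=[1.5900]  P^-=[0.7300]  H_jac=[3.1800]  S=[7.6021]  K=[0.3054]  nu=[-3.6981]  x^+=[0.4607]  P^+=[0.0211]
step 2: x^-=[0.4607]  P^-=[0.2211]  H_jac=[0.9215]  S=[0.4078]  K=[0.4997]  nu=[1.9877]  x^+=[1.4540]  P^+=[0.1193]
step 3: x^-=[1.4540]  P^-=[0.3193]  H_jac=[2.9080]  S=[2.9203]  K=[0.3180]  nu=[-3.6642]  x^+=[0.2889]  P^+=[0.0241]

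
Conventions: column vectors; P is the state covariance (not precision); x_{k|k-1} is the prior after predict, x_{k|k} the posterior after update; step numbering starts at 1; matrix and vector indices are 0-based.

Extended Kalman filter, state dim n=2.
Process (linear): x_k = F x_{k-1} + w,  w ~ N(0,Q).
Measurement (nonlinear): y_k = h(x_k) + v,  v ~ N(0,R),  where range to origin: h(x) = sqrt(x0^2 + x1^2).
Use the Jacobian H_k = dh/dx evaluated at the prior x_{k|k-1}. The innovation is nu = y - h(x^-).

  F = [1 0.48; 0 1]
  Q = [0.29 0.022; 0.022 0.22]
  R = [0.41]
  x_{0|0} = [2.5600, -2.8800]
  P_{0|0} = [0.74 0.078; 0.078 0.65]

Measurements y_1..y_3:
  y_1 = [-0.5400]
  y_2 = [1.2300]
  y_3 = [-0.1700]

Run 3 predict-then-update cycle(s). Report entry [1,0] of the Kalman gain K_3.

step 1: x^-=[1.1776, -2.8800]  P^-=[1.2546 0.4120; 0.4120 0.8700]  H_jac=[0.3785 -0.9256]  S=[1.0464]  K=[0.0893; -0.6205]  nu=[-3.6515]  x^+=[0.8514, -0.6141]  P^+=[1.2463 0.4700; 0.4700 0.4671]
step 2: x^-=[0.5566, -0.6141]  P^-=[2.0951 0.7162; 0.7162 0.6871]  H_jac=[0.6715 -0.7410]  S=[1.0193]  K=[0.8597; -0.0276]  nu=[0.4012]  x^+=[0.9015, -0.6252]  P^+=[1.3418 0.7404; 0.7404 0.6863]
step 3: x^-=[0.6014, -0.6252]  P^-=[2.5007 1.0918; 1.0918 0.9063]  H_jac=[0.6932 -0.7207]  S=[0.9915]  K=[0.9548; 0.1046]  nu=[-1.0375]  x^+=[-0.3892, -0.7337]  P^+=[1.5969 0.9928; 0.9928 0.8954]

K[1,0] = 0.1046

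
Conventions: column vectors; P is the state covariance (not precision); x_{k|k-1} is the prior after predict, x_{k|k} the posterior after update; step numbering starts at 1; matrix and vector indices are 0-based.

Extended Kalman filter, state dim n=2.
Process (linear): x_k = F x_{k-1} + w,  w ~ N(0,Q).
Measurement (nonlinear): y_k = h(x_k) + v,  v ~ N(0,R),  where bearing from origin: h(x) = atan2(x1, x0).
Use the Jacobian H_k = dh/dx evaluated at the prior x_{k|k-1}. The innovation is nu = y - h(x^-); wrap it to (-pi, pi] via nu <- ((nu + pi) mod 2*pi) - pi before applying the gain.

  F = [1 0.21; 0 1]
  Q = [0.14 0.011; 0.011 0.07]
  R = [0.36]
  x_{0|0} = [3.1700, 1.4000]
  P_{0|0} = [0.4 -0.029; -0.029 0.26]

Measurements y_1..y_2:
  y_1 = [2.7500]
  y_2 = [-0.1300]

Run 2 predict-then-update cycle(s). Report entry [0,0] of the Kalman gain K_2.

step 1: x^-=[3.4640, 1.4000]  P^-=[0.5393 0.0366; 0.0366 0.3300]  H_jac=[-0.1003 0.2482]  S=[0.3839]  K=[-0.1172; 0.2037]  nu=[2.3659]  x^+=[3.1867, 1.8820]  P^+=[0.5340 0.0458; 0.0458 0.3141]
step 2: x^-=[3.5819, 1.8820]  P^-=[0.7071 0.1227; 0.1227 0.3841]  H_jac=[-0.1150 0.2188]  S=[0.3816]  K=[-0.1427; 0.1832]  nu=[-0.6138]  x^+=[3.6695, 1.7695]  P^+=[0.6993 0.1327; 0.1327 0.3713]

K[0,0] = -0.1427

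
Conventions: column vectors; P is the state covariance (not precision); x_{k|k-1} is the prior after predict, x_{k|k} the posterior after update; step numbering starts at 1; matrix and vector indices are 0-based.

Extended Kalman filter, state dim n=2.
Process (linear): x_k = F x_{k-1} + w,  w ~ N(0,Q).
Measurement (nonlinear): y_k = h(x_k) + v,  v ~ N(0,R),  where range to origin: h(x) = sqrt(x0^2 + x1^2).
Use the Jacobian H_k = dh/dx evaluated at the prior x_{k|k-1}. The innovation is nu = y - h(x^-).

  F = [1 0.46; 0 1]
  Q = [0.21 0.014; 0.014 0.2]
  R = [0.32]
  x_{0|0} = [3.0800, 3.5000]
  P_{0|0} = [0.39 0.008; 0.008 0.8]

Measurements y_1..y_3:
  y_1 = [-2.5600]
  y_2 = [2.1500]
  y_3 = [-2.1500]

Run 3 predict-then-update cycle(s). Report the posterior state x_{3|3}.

x_post = [0.6679, 0.0926]

step 1: x^-=[4.6900, 3.5000]  P^-=[0.7766 0.3900; 0.3900 1.0000]  H_jac=[0.8014 0.5981]  S=[1.5504]  K=[0.5519; 0.5874]  nu=[-8.4120]  x^+=[0.0474, -1.4409]  P^+=[0.3044 -0.1126; -0.1126 0.4651]
step 2: x^-=[-0.6154, -1.4409]  P^-=[0.5092 0.1154; 0.1154 0.6651]  H_jac=[-0.3928 -0.9196]  S=[1.0444]  K=[-0.2931; -0.6290]  nu=[0.5832]  x^+=[-0.7864, -1.8077]  P^+=[0.4195 -0.0772; -0.0772 0.2519]
step 3: x^-=[-1.6179, -1.8077]  P^-=[0.6118 0.0527; 0.0527 0.4519]  H_jac=[-0.6669 -0.7451]  S=[0.8953]  K=[-0.4995; -0.4153]  nu=[-4.5760]  x^+=[0.6679, 0.0926]  P^+=[0.3884 -0.1331; -0.1331 0.2974]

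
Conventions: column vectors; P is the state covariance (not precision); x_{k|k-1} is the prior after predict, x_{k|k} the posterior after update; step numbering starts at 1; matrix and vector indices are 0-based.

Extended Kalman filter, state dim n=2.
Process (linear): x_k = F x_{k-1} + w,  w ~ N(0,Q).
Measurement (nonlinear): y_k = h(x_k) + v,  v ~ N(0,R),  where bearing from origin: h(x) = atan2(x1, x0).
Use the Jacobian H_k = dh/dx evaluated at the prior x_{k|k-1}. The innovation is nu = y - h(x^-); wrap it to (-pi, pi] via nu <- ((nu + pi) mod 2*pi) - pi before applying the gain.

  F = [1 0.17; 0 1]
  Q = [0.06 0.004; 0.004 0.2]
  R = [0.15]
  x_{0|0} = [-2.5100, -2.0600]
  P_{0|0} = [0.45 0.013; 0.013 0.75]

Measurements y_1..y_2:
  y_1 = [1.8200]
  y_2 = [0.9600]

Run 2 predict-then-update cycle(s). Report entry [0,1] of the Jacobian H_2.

step 1: x^-=[-2.8602, -2.0600]  P^-=[0.5361 0.1445; 0.1445 0.9500]  H_jac=[0.1658 -0.2302]  S=[0.2041]  K=[0.2726; -0.9544]  nu=[-1.9458]  x^+=[-3.3906, -0.2030]  P^+=[0.5209 0.1976; 0.1976 0.7641]
step 2: x^-=[-3.4251, -0.2030]  P^-=[0.6702 0.3315; 0.3315 0.9641]  H_jac=[0.0172 -0.2909]  S=[0.2285]  K=[-0.3715; -1.2027]  nu=[-2.2408]  x^+=[-2.5926, 2.4919]  P^+=[0.6387 0.2294; 0.2294 0.6337]

H_jac[0,1] = -0.2909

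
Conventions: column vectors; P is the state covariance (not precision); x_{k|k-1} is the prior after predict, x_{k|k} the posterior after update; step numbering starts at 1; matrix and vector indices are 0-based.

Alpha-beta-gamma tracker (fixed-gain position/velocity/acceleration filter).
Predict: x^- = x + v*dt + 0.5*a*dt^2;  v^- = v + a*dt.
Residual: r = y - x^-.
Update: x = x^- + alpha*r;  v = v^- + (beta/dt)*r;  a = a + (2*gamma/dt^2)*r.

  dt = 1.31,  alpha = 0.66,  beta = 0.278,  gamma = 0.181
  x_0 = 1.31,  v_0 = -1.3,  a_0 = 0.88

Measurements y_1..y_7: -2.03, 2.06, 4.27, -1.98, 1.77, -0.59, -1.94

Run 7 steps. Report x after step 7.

step 1: x_pred=0.3621  r=-2.3921  x^+=-1.2167  v^+=-0.6548  a^+=0.3754
step 2: x_pred=-1.7524  r=3.8124  x^+=0.7638  v^+=0.6460  a^+=1.1796
step 3: x_pred=2.6222  r=1.6478  x^+=3.7097  v^+=2.5410  a^+=1.5272
step 4: x_pred=8.3488  r=-10.3288  x^+=1.5318  v^+=2.3497  a^+=-0.6516
step 5: x_pred=4.0508  r=-2.2808  x^+=2.5455  v^+=1.0121  a^+=-1.1327
step 6: x_pred=2.8994  r=-3.4894  x^+=0.5964  v^+=-1.2123  a^+=-1.8688
step 7: x_pred=-2.5952  r=0.6552  x^+=-2.1628  v^+=-3.5213  a^+=-1.7306

x_post = -2.1628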